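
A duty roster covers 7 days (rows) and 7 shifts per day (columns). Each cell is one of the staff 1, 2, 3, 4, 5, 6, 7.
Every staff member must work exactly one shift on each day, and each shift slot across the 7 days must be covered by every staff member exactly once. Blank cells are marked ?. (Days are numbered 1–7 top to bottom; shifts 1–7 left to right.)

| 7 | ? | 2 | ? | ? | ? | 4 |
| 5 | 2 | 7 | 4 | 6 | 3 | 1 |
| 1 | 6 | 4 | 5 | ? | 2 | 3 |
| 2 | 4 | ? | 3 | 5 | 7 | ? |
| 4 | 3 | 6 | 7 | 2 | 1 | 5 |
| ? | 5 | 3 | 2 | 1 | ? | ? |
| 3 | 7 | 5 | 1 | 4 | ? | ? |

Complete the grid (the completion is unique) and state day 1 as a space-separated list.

Day 1, shift 2: day 1 has {2, 4, 7} and shift 2 has {2, 3, 4, 5, 6, 7}, leaving only 1.
Day 1, shift 4: day 1 has {1, 2, 4, 7} and shift 4 has {1, 2, 3, 4, 5, 7}, leaving only 6.
Day 1, shift 5: day 1 has {1, 2, 4, 6, 7} and shift 5 has {1, 2, 4, 5, 6}, leaving only 3.
Day 1, shift 6: day 1 has {1, 2, 3, 4, 6, 7} and shift 6 has {1, 2, 3, 7}, leaving only 5.
So day 1 reads: 7 1 2 6 3 5 4.

7 1 2 6 3 5 4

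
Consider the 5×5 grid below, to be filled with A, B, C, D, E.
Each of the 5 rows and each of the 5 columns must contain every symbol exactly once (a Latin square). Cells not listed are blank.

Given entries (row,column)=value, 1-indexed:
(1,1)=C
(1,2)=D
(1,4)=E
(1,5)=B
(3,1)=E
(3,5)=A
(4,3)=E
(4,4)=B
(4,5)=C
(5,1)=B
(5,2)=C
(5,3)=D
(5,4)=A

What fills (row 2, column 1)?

A

Row 1, column 3: row 1 has {B, C, D, E} and column 3 has {D, E}, leaving only A.
Row 3, column 2: row 3 has {A, E} and column 2 has {C, D}, leaving only B.
Row 3, column 3: row 3 has {A, B, E} and column 3 has {A, D, E}, leaving only C.
Row 2, column 3: row 2 has {} and column 3 has {A, C, D, E}, leaving only B.
Row 3, column 4: row 3 has {A, B, C, E} and column 4 has {A, B, E}, leaving only D.
Row 2, column 4: row 2 has {B} and column 4 has {A, B, D, E}, leaving only C.
Row 4, column 2: row 4 has {B, C, E} and column 2 has {B, C, D}, leaving only A.
Row 2, column 2: row 2 has {B, C} and column 2 has {A, B, C, D}, leaving only E.
Row 2, column 5: row 2 has {B, C, E} and column 5 has {A, B, C}, leaving only D.
Row 2 already has {B, C, D, E} and column 1 already has {B, C, E}, so row 2, column 1 must be A.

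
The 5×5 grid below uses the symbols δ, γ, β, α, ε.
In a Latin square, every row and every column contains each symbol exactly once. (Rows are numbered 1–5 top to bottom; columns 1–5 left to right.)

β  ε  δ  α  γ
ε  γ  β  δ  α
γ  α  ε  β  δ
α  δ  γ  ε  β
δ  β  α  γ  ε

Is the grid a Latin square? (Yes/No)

Yes

Each row is a permutation of the 5 symbols, and so is each column.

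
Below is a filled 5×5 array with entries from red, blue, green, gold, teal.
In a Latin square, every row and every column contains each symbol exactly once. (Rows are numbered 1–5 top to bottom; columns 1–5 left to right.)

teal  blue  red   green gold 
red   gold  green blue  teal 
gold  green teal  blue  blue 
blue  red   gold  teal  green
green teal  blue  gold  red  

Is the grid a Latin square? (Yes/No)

No

Column 4 contains blue twice (at rows 2 and 3), so it is not a permutation.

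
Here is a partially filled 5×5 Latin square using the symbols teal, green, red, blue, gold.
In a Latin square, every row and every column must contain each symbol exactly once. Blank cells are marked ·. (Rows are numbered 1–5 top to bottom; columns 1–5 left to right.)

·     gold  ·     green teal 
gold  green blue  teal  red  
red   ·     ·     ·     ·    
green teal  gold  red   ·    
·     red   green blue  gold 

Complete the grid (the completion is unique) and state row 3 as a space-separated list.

Row 3, column 2: row 3 has {red} and column 2 has {teal, green, red, gold}, leaving only blue.
Row 3, column 3: row 3 has {red, blue} and column 3 has {green, blue, gold}, leaving only teal.
Row 3, column 4: row 3 has {teal, red, blue} and column 4 has {teal, green, red, blue}, leaving only gold.
Row 3, column 5: row 3 has {teal, red, blue, gold} and column 5 has {teal, red, gold}, leaving only green.
So row 3 reads: red blue teal gold green.

red blue teal gold green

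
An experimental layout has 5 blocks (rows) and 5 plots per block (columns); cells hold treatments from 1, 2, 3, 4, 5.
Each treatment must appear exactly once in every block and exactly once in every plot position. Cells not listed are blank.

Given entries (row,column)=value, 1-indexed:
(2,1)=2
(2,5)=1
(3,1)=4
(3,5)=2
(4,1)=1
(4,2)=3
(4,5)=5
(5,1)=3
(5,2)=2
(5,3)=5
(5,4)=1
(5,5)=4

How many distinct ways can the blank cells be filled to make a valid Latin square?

Block 1, plot 1: eliminating its block and plot leaves {5}.
Block 1, plot 2: eliminating its block and plot leaves {1, 4, 5}.
Block 1, plot 3: eliminating its block and plot leaves {1, 2, 3, 4}.
Block 1, plot 4: eliminating its block and plot leaves {2, 3, 4, 5}.
Block 1, plot 5: eliminating its block and plot leaves {3}.
Block 2, plot 2: eliminating its block and plot leaves {4, 5}.
Block 2, plot 3: eliminating its block and plot leaves {3, 4}.
Block 2, plot 4: eliminating its block and plot leaves {3, 4, 5}.
Block 3, plot 2: eliminating its block and plot leaves {1, 5}.
Block 3, plot 3: eliminating its block and plot leaves {1, 3}.
Block 3, plot 4: eliminating its block and plot leaves {3, 5}.
Block 4, plot 3: eliminating its block and plot leaves {2, 4}.
Block 4, plot 4: eliminating its block and plot leaves {2, 4}.
Enumerating the assignments across these blanks that avoid any block or plot repeat gives 3 completions.

3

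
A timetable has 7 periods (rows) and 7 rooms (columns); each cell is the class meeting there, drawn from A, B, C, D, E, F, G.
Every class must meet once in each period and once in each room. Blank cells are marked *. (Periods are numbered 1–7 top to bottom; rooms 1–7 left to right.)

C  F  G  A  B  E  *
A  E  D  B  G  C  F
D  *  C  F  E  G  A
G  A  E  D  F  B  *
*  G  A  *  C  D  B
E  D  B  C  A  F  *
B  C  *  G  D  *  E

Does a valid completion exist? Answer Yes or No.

Yes

No period or room among the givens repeats a symbol, and propagating forced cells runs into no contradiction.
One valid completion exists (for instance, C F G A B E D / A E D B G C F / D B C F E G A / G A E D F B C / F G A E C D B / E D B C A F G / B C F G D A E).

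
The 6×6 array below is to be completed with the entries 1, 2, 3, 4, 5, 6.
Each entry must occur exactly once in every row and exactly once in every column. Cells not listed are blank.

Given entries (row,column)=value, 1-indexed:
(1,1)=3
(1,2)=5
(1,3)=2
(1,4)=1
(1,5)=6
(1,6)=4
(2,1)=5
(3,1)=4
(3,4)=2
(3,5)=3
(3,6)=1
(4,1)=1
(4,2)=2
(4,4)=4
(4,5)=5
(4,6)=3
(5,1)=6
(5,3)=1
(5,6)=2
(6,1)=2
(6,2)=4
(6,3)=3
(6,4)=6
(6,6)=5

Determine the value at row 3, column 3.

Row 2, column 4: row 2 has {5} and column 4 has {1, 2, 4, 6}, leaving only 3.
Row 2, column 6: row 2 has {3, 5} and column 6 has {1, 2, 3, 4, 5}, leaving only 6.
Row 2, column 2: row 2 has {3, 5, 6} and column 2 has {2, 4, 5}, leaving only 1.
Row 2, column 3: row 2 has {1, 3, 5, 6} and column 3 has {1, 2, 3}, leaving only 4.
Row 2, column 5: row 2 has {1, 3, 4, 5, 6} and column 5 has {3, 5, 6}, leaving only 2.
Row 3, column 2: row 3 has {1, 2, 3, 4} and column 2 has {1, 2, 4, 5}, leaving only 6.
Row 3 already has {1, 2, 3, 4, 6} and column 3 already has {1, 2, 3, 4}, so row 3, column 3 must be 5.

5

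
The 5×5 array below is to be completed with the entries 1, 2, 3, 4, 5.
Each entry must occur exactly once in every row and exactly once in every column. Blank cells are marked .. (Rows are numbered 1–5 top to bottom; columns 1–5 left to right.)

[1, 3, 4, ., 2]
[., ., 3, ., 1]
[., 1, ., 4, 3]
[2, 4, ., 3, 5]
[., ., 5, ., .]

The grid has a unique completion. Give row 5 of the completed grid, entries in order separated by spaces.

Row 5, column 2: row 5 has {5} and column 2 has {1, 3, 4}, leaving only 2.
Row 5, column 4: row 5 has {2, 5} and column 4 has {3, 4}, leaving only 1.
Row 5, column 5: row 5 has {1, 2, 5} and column 5 has {1, 2, 3, 5}, leaving only 4.
Row 5, column 1: row 5 has {1, 2, 4, 5} and column 1 has {1, 2}, leaving only 3.
So row 5 reads: 3 2 5 1 4.

3 2 5 1 4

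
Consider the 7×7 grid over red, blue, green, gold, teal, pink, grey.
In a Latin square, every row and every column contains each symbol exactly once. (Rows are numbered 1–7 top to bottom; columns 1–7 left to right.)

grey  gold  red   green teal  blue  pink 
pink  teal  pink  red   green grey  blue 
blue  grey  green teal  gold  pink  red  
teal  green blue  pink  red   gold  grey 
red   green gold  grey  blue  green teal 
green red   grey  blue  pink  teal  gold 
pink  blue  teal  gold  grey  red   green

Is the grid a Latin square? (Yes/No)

Row 2 contains pink twice (at columns 1 and 3); row 5 is also not a permutation.

No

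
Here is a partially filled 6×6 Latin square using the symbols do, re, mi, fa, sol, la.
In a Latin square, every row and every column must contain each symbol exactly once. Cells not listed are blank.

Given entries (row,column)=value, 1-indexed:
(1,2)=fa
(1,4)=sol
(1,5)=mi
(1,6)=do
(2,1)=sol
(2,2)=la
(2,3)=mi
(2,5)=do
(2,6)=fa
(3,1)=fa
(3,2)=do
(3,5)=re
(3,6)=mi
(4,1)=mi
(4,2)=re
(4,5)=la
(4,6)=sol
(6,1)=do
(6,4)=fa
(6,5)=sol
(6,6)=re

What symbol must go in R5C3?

Row 2, column 4: row 2 has {do, mi, fa, sol, la} and column 4 has {fa, sol}, leaving only re.
Row 3, column 4: row 3 has {do, re, mi, fa} and column 4 has {re, fa, sol}, leaving only la.
Row 3, column 3: row 3 has {do, re, mi, fa, la} and column 3 has {mi}, leaving only sol.
Row 4, column 4: row 4 has {re, mi, sol, la} and column 4 has {re, fa, sol, la}, leaving only do.
Row 4, column 3: row 4 has {do, re, mi, sol, la} and column 3 has {mi, sol}, leaving only fa.
Row 5, column 4: row 5 has {} and column 4 has {do, re, fa, sol, la}, leaving only mi.
Row 5, column 2: row 5 has {mi} and column 2 has {do, re, fa, la}, leaving only sol.
Row 5, column 5: row 5 has {mi, sol} and column 5 has {do, re, mi, sol, la}, leaving only fa.
Row 5, column 6: row 5 has {mi, fa, sol} and column 6 has {do, re, mi, fa, sol}, leaving only la.
Row 5, column 1: row 5 has {mi, fa, sol, la} and column 1 has {do, mi, fa, sol}, leaving only re.
Row 5 already has {re, mi, fa, sol, la} and column 3 already has {mi, fa, sol}, so row 5, column 3 must be do.

do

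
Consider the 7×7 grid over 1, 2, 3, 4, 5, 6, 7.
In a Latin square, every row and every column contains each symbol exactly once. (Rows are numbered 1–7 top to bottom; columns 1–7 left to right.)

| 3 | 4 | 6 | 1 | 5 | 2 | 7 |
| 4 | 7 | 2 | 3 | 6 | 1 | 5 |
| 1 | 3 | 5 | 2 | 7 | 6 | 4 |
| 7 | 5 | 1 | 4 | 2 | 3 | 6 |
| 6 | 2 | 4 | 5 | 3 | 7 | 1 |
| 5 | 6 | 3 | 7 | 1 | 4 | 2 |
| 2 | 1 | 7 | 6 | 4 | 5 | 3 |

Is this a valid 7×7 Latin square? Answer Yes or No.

Each row is a permutation of the 7 symbols, and so is each column.

Yes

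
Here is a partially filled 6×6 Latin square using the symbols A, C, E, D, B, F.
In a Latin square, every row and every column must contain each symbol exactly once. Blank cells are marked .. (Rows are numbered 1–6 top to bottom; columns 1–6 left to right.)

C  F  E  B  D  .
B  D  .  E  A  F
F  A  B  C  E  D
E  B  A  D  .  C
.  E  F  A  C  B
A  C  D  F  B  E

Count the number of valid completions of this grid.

Row 1, column 6: eliminating its row and column leaves {A}.
Row 2, column 3: eliminating its row and column leaves {C}.
Row 4, column 5: eliminating its row and column leaves {F}.
Row 5, column 1: eliminating its row and column leaves {D}.
Only one assignment across all blanks avoids any row or column repeat, giving 1 completion.

1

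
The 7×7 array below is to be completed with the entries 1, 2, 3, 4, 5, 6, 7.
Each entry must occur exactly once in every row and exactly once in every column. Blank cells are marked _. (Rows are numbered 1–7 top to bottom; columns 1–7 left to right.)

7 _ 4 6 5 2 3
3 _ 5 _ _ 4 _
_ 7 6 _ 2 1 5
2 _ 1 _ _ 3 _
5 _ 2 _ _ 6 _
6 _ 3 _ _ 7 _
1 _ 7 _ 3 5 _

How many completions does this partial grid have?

28

Row 1, column 2: eliminating its row and column leaves {1}.
Row 2, column 2: eliminating its row and column leaves {1, 2, 6}.
Row 2, column 4: eliminating its row and column leaves {1, 2, 7}.
Row 2, column 5: eliminating its row and column leaves {1, 6, 7}.
Row 2, column 7: eliminating its row and column leaves {1, 2, 6, 7}.
Row 3, column 1: eliminating its row and column leaves {4}.
Row 3, column 4: eliminating its row and column leaves {3, 4}.
Row 4, column 2: eliminating its row and column leaves {4, 5, 6}.
Row 4, column 4: eliminating its row and column leaves {4, 5, 7}.
Row 4, column 5: eliminating its row and column leaves {4, 6, 7}.
Row 4, column 7: eliminating its row and column leaves {4, 6, 7}.
Row 5, column 2: eliminating its row and column leaves {1, 3, 4}.
Row 5, column 4: eliminating its row and column leaves {1, 3, 4, 7}.
Row 5, column 5: eliminating its row and column leaves {1, 4, 7}.
Row 5, column 7: eliminating its row and column leaves {1, 4, 7}.
Row 6, column 2: eliminating its row and column leaves {1, 2, 4, 5}.
Row 6, column 4: eliminating its row and column leaves {1, 2, 4, 5}.
Row 6, column 5: eliminating its row and column leaves {1, 4}.
Row 6, column 7: eliminating its row and column leaves {1, 2, 4}.
Row 7, column 2: eliminating its row and column leaves {2, 4, 6}.
Row 7, column 4: eliminating its row and column leaves {2, 4}.
Row 7, column 7: eliminating its row and column leaves {2, 4, 6}.
Enumerating the assignments across these blanks that avoid any row or column repeat gives 28 completions.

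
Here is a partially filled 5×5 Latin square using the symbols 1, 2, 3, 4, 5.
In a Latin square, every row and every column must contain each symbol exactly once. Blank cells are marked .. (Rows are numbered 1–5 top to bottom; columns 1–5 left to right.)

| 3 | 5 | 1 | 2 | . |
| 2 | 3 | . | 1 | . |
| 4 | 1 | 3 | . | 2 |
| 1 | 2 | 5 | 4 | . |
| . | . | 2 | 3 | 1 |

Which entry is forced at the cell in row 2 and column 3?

Row 2 already has {1, 2, 3} and column 3 already has {1, 2, 3, 5}, so row 2, column 3 must be 4.

4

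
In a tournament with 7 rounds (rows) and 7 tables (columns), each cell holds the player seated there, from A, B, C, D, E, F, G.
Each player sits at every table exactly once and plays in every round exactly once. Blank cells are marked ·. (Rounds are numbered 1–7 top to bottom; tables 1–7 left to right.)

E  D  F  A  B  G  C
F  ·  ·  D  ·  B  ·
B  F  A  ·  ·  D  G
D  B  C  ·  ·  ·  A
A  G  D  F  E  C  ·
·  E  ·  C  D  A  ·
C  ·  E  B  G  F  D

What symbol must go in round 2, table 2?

C

Round 2, table 3: round 2 has {B, D, F} and table 3 has {A, C, D, E, F}, leaving only G.
Round 2, table 7: round 2 has {B, D, F, G} and table 7 has {A, C, D, G}, leaving only E.
Round 3, table 4: round 3 has {A, B, D, F, G} and table 4 has {A, B, C, D, F}, leaving only E.
Round 3, table 5: round 3 has {A, B, D, E, F, G} and table 5 has {B, D, E, G}, leaving only C.
Round 2, table 5: round 2 has {B, D, E, F, G} and table 5 has {B, C, D, E, G}, leaving only A.
Round 2 already has {A, B, D, E, F, G} and table 2 already has {B, D, E, F, G}, so round 2, table 2 must be C.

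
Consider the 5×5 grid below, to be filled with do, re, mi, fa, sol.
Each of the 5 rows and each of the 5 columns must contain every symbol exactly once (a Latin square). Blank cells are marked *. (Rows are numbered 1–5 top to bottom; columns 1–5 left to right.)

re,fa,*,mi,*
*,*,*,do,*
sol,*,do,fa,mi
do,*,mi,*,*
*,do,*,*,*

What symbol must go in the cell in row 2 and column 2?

mi

Row 1, column 3: row 1 has {re, mi, fa} and column 3 has {do, mi}, leaving only sol.
Row 1, column 5: row 1 has {re, mi, fa, sol} and column 5 has {mi}, leaving only do.
Row 3, column 2: row 3 has {do, mi, fa, sol} and column 2 has {do, fa}, leaving only re.
Row 4, column 2: row 4 has {do, mi} and column 2 has {do, re, fa}, leaving only sol.
Row 2 already has {do} and column 2 already has {do, re, fa, sol}, so row 2, column 2 must be mi.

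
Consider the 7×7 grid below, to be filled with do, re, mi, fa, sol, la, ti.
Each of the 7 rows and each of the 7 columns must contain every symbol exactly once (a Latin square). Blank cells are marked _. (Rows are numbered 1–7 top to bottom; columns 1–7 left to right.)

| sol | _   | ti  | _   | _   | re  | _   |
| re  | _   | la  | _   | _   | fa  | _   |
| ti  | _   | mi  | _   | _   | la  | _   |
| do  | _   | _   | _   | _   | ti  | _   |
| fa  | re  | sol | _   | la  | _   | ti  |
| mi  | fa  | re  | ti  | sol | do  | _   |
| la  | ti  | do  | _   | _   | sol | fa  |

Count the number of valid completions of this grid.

Row 1, column 2: eliminating its row and column leaves {do, mi, la}.
Row 1, column 4: eliminating its row and column leaves {do, mi, fa, la}.
Row 1, column 5: eliminating its row and column leaves {do, mi, fa}.
Row 1, column 7: eliminating its row and column leaves {do, mi, la}.
Row 2, column 2: eliminating its row and column leaves {do, mi, sol}.
Row 2, column 4: eliminating its row and column leaves {do, mi, sol}.
Row 2, column 5: eliminating its row and column leaves {do, mi, ti}.
Row 2, column 7: eliminating its row and column leaves {do, mi, sol}.
Row 3, column 2: eliminating its row and column leaves {do, sol}.
Row 3, column 4: eliminating its row and column leaves {do, re, fa, sol}.
Row 3, column 5: eliminating its row and column leaves {do, re, fa}.
Row 3, column 7: eliminating its row and column leaves {do, re, sol}.
Row 4, column 2: eliminating its row and column leaves {mi, sol, la}.
Row 4, column 3: eliminating its row and column leaves {fa}.
Row 4, column 4: eliminating its row and column leaves {re, mi, fa, sol, la}.
Row 4, column 5: eliminating its row and column leaves {re, mi, fa}.
Row 4, column 7: eliminating its row and column leaves {re, mi, sol, la}.
Row 5, column 4: eliminating its row and column leaves {do, mi}.
Row 5, column 6: eliminating its row and column leaves {mi}.
Row 6, column 7: eliminating its row and column leaves {la}.
Row 7, column 4: eliminating its row and column leaves {re, mi}.
Row 7, column 5: eliminating its row and column leaves {re, mi}.
Enumerating the assignments across these blanks that avoid any row or column repeat gives 8 completions.

8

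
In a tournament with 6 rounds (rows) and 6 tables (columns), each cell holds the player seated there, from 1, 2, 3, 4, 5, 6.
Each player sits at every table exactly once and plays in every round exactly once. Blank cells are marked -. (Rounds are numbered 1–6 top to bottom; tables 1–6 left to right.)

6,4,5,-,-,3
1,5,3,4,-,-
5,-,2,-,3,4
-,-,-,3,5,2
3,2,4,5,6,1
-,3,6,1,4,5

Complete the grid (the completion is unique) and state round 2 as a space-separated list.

Round 2, table 5: round 2 has {1, 3, 4, 5} and table 5 has {3, 4, 5, 6}, leaving only 2.
Round 2, table 6: round 2 has {1, 2, 3, 4, 5} and table 6 has {1, 2, 3, 4, 5}, leaving only 6.
So round 2 reads: 1 5 3 4 2 6.

1 5 3 4 2 6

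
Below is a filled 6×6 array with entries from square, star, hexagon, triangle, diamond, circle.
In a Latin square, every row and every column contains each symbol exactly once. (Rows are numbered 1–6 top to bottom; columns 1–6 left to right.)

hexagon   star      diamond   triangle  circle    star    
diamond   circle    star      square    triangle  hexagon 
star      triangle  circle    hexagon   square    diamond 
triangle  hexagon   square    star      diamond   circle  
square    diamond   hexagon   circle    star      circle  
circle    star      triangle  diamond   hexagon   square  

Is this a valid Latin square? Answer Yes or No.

No

Row 5 contains circle twice (at columns 4 and 6); row 1 is also not a permutation.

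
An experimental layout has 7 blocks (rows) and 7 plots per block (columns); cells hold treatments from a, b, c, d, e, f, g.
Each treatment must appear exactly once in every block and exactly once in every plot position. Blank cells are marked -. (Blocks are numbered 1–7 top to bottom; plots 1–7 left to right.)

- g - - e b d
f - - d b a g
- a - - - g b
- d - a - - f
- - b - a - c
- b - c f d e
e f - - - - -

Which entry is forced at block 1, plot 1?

Block 1, plot 4: block 1 has {b, d, e, g} and plot 4 has {a, c, d}, leaving only f.
Block 3, plot 4: block 3 has {a, b, g} and plot 4 has {a, c, d, f}, leaving only e.
Block 5, plot 2: block 5 has {a, b, c} and plot 2 has {a, b, d, f, g}, leaving only e.
Block 2, plot 2: block 2 has {a, b, d, f, g} and plot 2 has {a, b, d, e, f, g}, leaving only c.
Block 2, plot 3: block 2 has {a, b, c, d, f, g} and plot 3 has {b}, leaving only e.
Block 5, plot 4: block 5 has {a, b, c, e} and plot 4 has {a, c, d, e, f}, leaving only g.
Block 5, plot 1: block 5 has {a, b, c, e, g} and plot 1 has {e, f}, leaving only d.
Block 3, plot 1: block 3 has {a, b, e, g} and plot 1 has {d, e, f}, leaving only c.
Block 1 already has {b, d, e, f, g} and plot 1 already has {c, d, e, f}, so block 1, plot 1 must be a.

a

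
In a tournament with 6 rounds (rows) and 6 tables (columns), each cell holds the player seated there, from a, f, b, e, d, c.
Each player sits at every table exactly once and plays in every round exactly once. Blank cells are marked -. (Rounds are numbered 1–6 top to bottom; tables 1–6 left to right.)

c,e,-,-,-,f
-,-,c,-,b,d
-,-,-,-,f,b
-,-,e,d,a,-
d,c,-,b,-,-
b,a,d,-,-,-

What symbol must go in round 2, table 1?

Round 1, table 4: round 1 has {f, e, c} and table 4 has {b, d}, leaving only a.
Round 1, table 3: round 1 has {a, f, e, c} and table 3 has {e, d, c}, leaving only b.
Round 1, table 5: round 1 has {a, f, b, e, c} and table 5 has {a, f, b}, leaving only d.
Round 2, table 2: round 2 has {b, d, c} and table 2 has {a, e, c}, leaving only f.
Round 2, table 4: round 2 has {f, b, d, c} and table 4 has {a, b, d}, leaving only e.
Round 2 already has {f, b, e, d, c} and table 1 already has {b, d, c}, so round 2, table 1 must be a.

a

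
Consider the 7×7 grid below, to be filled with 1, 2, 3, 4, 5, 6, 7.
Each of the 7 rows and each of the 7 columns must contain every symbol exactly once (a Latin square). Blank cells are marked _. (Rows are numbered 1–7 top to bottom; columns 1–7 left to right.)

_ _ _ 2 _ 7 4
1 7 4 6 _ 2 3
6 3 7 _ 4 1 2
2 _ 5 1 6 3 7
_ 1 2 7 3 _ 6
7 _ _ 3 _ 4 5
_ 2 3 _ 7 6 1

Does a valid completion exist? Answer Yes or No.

Yes

No row or column among the givens repeats a symbol, and propagating forced cells runs into no contradiction.
One valid completion exists (for instance, 3 5 6 2 1 7 4 / 1 7 4 6 5 2 3 / 6 3 7 5 4 1 2 / 2 4 5 1 6 3 7 / 4 1 2 7 3 5 6 / 7 6 1 3 2 4 5 / 5 2 3 4 7 6 1).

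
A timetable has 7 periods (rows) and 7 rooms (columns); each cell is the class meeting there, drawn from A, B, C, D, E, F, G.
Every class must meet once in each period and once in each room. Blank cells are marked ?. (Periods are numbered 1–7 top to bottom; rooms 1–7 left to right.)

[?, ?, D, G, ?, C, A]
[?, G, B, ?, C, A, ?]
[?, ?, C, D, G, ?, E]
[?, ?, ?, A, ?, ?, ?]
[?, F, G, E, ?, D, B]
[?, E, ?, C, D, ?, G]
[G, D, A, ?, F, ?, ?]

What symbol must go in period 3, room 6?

Period 1, room 2: period 1 has {A, C, D, G} and room 2 has {D, E, F, G}, leaving only B.
Period 1, room 5: period 1 has {A, B, C, D, G} and room 5 has {C, D, F, G}, leaving only E.
Period 1, room 1: period 1 has {A, B, C, D, E, G} and room 1 has {G}, leaving only F.
Period 2, room 4: period 2 has {A, B, C, G} and room 4 has {A, C, D, E, G}, leaving only F.
Period 2, room 7: period 2 has {A, B, C, F, G} and room 7 has {A, B, E, G}, leaving only D.
Period 2, room 1: period 2 has {A, B, C, D, F, G} and room 1 has {F, G}, leaving only E.
Period 3, room 2: period 3 has {C, D, E, G} and room 2 has {B, D, E, F, G}, leaving only A.
Period 3, room 1: period 3 has {A, C, D, E, G} and room 1 has {E, F, G}, leaving only B.
Period 3 already has {A, B, C, D, E, G} and room 6 already has {A, C, D}, so period 3, room 6 must be F.

F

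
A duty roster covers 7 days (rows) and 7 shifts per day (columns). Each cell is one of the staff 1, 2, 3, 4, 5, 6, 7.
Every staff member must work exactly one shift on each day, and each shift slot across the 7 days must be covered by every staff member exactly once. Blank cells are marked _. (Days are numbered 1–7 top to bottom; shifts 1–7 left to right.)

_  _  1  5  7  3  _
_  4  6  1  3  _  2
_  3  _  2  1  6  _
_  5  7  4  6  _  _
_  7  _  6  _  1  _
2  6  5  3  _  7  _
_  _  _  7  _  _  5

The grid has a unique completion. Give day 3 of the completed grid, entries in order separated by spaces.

Day 3, shift 3: day 3 has {1, 2, 3, 6} and shift 3 has {1, 5, 6, 7}, leaving only 4.
Day 3, shift 7: day 3 has {1, 2, 3, 4, 6} and shift 7 has {2, 5}, leaving only 7.
Day 3, shift 1: day 3 has {1, 2, 3, 4, 6, 7} and shift 1 has {2}, leaving only 5.
So day 3 reads: 5 3 4 2 1 6 7.

5 3 4 2 1 6 7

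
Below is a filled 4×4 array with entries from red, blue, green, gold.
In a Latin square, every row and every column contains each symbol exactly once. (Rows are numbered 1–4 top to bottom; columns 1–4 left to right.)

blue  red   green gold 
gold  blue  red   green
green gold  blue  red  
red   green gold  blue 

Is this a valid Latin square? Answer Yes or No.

Yes

Each row is a permutation of the 4 symbols, and so is each column.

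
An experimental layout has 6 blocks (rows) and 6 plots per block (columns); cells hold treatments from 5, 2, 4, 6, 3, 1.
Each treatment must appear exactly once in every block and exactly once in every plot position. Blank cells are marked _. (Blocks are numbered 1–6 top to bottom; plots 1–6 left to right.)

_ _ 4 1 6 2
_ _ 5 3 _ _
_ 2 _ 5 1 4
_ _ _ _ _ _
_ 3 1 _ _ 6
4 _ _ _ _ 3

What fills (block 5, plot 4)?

4

Block 1, plot 2: block 1 has {2, 4, 6, 1} and plot 2 has {2, 3}, leaving only 5.
Block 1, plot 1: block 1 has {5, 2, 4, 6, 1} and plot 1 has {4}, leaving only 3.
Block 2, plot 6: block 2 has {5, 3} and plot 6 has {2, 4, 6, 3}, leaving only 1.
Block 3, plot 1: block 3 has {5, 2, 4, 1} and plot 1 has {4, 3}, leaving only 6.
Block 2, plot 1: block 2 has {5, 3, 1} and plot 1 has {4, 6, 3}, leaving only 2.
Block 2, plot 5: block 2 has {5, 2, 3, 1} and plot 5 has {6, 1}, leaving only 4.
Block 2, plot 2: block 2 has {5, 2, 4, 3, 1} and plot 2 has {5, 2, 3}, leaving only 6.
Block 3, plot 3: block 3 has {5, 2, 4, 6, 1} and plot 3 has {5, 4, 1}, leaving only 3.
Block 4, plot 6: block 4 has {} and plot 6 has {2, 4, 6, 3, 1}, leaving only 5.
Block 4, plot 1: block 4 has {5} and plot 1 has {2, 4, 6, 3}, leaving only 1.
Block 4, plot 2: block 4 has {5, 1} and plot 2 has {5, 2, 6, 3}, leaving only 4.
Block 5, plot 1: block 5 has {6, 3, 1} and plot 1 has {2, 4, 6, 3, 1}, leaving only 5.
Block 5, plot 5: block 5 has {5, 6, 3, 1} and plot 5 has {4, 6, 1}, leaving only 2.
Block 5 already has {5, 2, 6, 3, 1} and plot 4 already has {5, 3, 1}, so block 5, plot 4 must be 4.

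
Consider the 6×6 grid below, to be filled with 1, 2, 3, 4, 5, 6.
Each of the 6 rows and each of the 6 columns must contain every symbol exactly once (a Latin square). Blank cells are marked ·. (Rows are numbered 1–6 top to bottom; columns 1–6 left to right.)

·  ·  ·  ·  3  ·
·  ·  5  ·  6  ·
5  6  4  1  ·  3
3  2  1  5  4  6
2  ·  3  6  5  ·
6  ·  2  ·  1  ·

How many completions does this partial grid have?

5

Row 1, column 1: eliminating its row and column leaves {1, 4}.
Row 1, column 2: eliminating its row and column leaves {1, 4, 5}.
Row 1, column 3: eliminating its row and column leaves {6}.
Row 1, column 4: eliminating its row and column leaves {2, 4}.
Row 1, column 6: eliminating its row and column leaves {1, 2, 4, 5}.
Row 2, column 1: eliminating its row and column leaves {1, 4}.
Row 2, column 2: eliminating its row and column leaves {1, 3, 4}.
Row 2, column 4: eliminating its row and column leaves {2, 3, 4}.
Row 2, column 6: eliminating its row and column leaves {1, 2, 4}.
Row 3, column 5: eliminating its row and column leaves {2}.
Row 5, column 2: eliminating its row and column leaves {1, 4}.
Row 5, column 6: eliminating its row and column leaves {1, 4}.
Row 6, column 2: eliminating its row and column leaves {3, 4, 5}.
Row 6, column 4: eliminating its row and column leaves {3, 4}.
Row 6, column 6: eliminating its row and column leaves {4, 5}.
Enumerating the assignments across these blanks that avoid any row or column repeat gives 5 completions.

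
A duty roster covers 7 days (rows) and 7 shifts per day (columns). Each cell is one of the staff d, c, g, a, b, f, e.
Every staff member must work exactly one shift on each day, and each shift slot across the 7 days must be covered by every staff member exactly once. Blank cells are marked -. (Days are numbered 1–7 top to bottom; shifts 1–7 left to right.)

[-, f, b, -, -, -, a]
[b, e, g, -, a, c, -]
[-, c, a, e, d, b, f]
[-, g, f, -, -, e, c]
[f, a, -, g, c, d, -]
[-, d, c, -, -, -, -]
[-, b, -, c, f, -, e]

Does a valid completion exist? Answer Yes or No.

No

Day 1, shift 4: day 1 has {a, b, f} and shift 4 has {c, g, e}, so it must be d.
Day 1, shift 6: day 1 has {d, a, b, f} and shift 6 has {d, c, b, e}, so it must be g.
Day 1, shift 5: day 1 has {d, g, a, b, f} and shift 5 has {d, c, a, f}, so it must be e.
Day 1, shift 1: day 1 has {d, g, a, b, f, e} and shift 1 has {b, f}, so it must be c.
Day 2, shift 4: day 2 has {c, g, a, b, e} and shift 4 has {d, c, g, e}, so it must be f.
Day 2, shift 7: day 2 has {c, g, a, b, f, e} and shift 7 has {c, a, f, e}, so it must be d.
Day 3, shift 1: day 3 has {d, c, a, b, f, e} and shift 1 has {c, b, f}, so it must be g.
Day 4, shift 5: day 4 has {c, g, f, e} and shift 5 has {d, c, a, f, e}, so it must be b.
Day 4, shift 4: day 4 has {c, g, b, f, e} and shift 4 has {d, c, g, f, e}, so it must be a.
Day 4, shift 1: day 4 has {c, g, a, b, f, e} and shift 1 has {c, g, b, f}, so it must be d.
Day 5, shift 3: day 5 has {d, c, g, a, f} and shift 3 has {c, g, a, b, f}, so it must be e.
Day 5, shift 7: day 5 has {d, c, g, a, f, e} and shift 7 has {d, c, a, f, e}, so it must be b.
Day 6, shift 4: day 6 has {d, c} and shift 4 has {d, c, g, a, f, e}, so it must be b.
Day 6, shift 5: day 6 has {d, c, b} and shift 5 has {d, c, a, b, f, e}, so it must be g.
Now day 6, shift 7: day 6 together with shift 7 already contain {d, c, g, a, b, f, e} — every symbol — so nothing can go there. The grid has no valid completion.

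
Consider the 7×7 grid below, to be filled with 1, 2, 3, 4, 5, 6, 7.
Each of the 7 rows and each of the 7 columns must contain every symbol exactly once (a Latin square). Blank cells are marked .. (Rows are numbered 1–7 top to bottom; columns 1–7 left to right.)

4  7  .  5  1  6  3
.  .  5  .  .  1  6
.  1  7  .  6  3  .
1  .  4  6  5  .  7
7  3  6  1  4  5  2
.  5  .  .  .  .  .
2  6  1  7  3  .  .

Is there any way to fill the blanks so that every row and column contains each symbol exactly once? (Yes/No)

Row 1, column 3: row 1 has {1, 3, 4, 5, 6, 7} and column 3 has {1, 4, 5, 6, 7}, so it must be 2.
Row 2, column 1: row 2 has {1, 5, 6} and column 1 has {1, 2, 4, 7}, so it must be 3.
Row 3, column 1: row 3 has {1, 3, 6, 7} and column 1 has {1, 2, 3, 4, 7}, so it must be 5.
Row 3, column 7: row 3 has {1, 3, 5, 6, 7} and column 7 has {2, 3, 6, 7}, so it must be 4.
Row 3, column 4: row 3 has {1, 3, 4, 5, 6, 7} and column 4 has {1, 5, 6, 7}, so it must be 2.
Row 2, column 4: row 2 has {1, 3, 5, 6} and column 4 has {1, 2, 5, 6, 7}, so it must be 4.
Row 2, column 2: row 2 has {1, 3, 4, 5, 6} and column 2 has {1, 3, 5, 6, 7}, so it must be 2.
Now row 4, column 2: row 4 together with column 2 already contain {1, 2, 3, 4, 5, 6, 7} — every symbol — so nothing can go there. The grid has no valid completion.

No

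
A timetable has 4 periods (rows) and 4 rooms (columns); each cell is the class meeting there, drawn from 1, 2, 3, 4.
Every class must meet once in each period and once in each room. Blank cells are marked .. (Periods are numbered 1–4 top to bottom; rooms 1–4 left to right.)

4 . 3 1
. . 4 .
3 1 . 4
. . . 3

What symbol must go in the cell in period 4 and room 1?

2

Period 1, room 2: period 1 has {1, 3, 4} and room 2 has {1}, leaving only 2.
Period 2, room 2: period 2 has {4} and room 2 has {1, 2}, leaving only 3.
Period 2, room 4: period 2 has {3, 4} and room 4 has {1, 3, 4}, leaving only 2.
Period 2, room 1: period 2 has {2, 3, 4} and room 1 has {3, 4}, leaving only 1.
Period 4 already has {3} and room 1 already has {1, 3, 4}, so period 4, room 1 must be 2.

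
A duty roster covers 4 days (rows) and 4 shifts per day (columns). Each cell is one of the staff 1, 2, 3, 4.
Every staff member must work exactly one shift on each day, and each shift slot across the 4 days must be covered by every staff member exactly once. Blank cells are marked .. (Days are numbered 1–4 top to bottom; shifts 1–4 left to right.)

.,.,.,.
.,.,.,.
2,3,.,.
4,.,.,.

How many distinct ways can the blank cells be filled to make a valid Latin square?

16

Day 1, shift 1: eliminating its day and shift leaves {1, 3}.
Day 1, shift 2: eliminating its day and shift leaves {1, 2, 4}.
Day 1, shift 3: eliminating its day and shift leaves {1, 2, 3, 4}.
Day 1, shift 4: eliminating its day and shift leaves {1, 2, 3, 4}.
Day 2, shift 1: eliminating its day and shift leaves {1, 3}.
Day 2, shift 2: eliminating its day and shift leaves {1, 2, 4}.
Day 2, shift 3: eliminating its day and shift leaves {1, 2, 3, 4}.
Day 2, shift 4: eliminating its day and shift leaves {1, 2, 3, 4}.
Day 3, shift 3: eliminating its day and shift leaves {1, 4}.
Day 3, shift 4: eliminating its day and shift leaves {1, 4}.
Day 4, shift 2: eliminating its day and shift leaves {1, 2}.
Day 4, shift 3: eliminating its day and shift leaves {1, 2, 3}.
Day 4, shift 4: eliminating its day and shift leaves {1, 2, 3}.
Enumerating the assignments across these blanks that avoid any day or shift repeat gives 16 completions.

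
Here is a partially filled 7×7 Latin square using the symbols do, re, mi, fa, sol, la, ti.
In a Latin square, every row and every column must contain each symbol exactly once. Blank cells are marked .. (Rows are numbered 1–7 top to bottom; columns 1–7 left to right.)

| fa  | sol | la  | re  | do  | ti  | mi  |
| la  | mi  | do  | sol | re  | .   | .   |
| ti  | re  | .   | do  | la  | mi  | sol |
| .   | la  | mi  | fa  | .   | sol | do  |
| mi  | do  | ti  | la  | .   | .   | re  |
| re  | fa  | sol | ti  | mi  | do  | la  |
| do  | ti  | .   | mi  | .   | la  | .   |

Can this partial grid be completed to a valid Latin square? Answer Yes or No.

No

Row 4, column 1: row 4 together with column 1 already contain {do, re, mi, fa, sol, la, ti} — every symbol — so nothing can go there. The grid has no valid completion.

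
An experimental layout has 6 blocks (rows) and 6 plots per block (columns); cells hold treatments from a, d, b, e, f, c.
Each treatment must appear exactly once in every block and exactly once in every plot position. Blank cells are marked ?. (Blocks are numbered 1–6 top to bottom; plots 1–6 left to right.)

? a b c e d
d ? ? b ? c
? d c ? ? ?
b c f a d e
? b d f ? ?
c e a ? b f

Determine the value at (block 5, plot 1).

Block 1, plot 1: block 1 has {a, d, b, e, c} and plot 1 has {d, b, c}, leaving only f.
Block 2, plot 2: block 2 has {d, b, c} and plot 2 has {a, d, b, e, c}, leaving only f.
Block 2, plot 3: block 2 has {d, b, f, c} and plot 3 has {a, d, b, f, c}, leaving only e.
Block 2, plot 5: block 2 has {d, b, e, f, c} and plot 5 has {d, b, e}, leaving only a.
Block 3, plot 4: block 3 has {d, c} and plot 4 has {a, b, f, c}, leaving only e.
Block 3, plot 1: block 3 has {d, e, c} and plot 1 has {d, b, f, c}, leaving only a.
Block 5 already has {d, b, f} and plot 1 already has {a, d, b, f, c}, so block 5, plot 1 must be e.

e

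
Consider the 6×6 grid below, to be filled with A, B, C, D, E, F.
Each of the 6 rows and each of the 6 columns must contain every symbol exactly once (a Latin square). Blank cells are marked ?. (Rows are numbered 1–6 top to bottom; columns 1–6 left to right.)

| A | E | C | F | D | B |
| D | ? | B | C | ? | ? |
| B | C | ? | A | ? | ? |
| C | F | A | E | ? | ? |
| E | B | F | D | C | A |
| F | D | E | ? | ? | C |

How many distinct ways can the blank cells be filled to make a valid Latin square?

Row 2, column 2: eliminating its row and column leaves {A}.
Row 2, column 5: eliminating its row and column leaves {A, E, F}.
Row 2, column 6: eliminating its row and column leaves {E, F}.
Row 3, column 3: eliminating its row and column leaves {D}.
Row 3, column 5: eliminating its row and column leaves {E, F}.
Row 3, column 6: eliminating its row and column leaves {D, E, F}.
Row 4, column 5: eliminating its row and column leaves {B}.
Row 4, column 6: eliminating its row and column leaves {D}.
Row 6, column 4: eliminating its row and column leaves {B}.
Row 6, column 5: eliminating its row and column leaves {A, B}.
Enumerating the assignments across these blanks that avoid any row or column repeat gives 2 completions.

2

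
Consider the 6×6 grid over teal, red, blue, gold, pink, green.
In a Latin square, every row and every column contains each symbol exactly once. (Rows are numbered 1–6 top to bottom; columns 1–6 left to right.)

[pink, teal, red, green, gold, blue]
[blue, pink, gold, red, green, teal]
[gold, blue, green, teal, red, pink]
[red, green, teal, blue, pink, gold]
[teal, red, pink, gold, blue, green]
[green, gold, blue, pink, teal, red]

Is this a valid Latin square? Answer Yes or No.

Each row is a permutation of the 6 symbols, and so is each column.

Yes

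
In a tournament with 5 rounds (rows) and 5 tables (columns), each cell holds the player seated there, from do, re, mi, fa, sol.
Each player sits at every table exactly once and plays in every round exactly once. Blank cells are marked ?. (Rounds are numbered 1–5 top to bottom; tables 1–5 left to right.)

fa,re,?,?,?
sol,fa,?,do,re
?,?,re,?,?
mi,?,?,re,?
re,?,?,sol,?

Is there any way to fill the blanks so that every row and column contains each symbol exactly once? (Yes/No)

No round or table among the givens repeats a symbol, and propagating forced cells runs into no contradiction.
One valid completion exists (for instance, fa re sol mi do / sol fa mi do re / do mi re fa sol / mi sol do re fa / re do fa sol mi).

Yes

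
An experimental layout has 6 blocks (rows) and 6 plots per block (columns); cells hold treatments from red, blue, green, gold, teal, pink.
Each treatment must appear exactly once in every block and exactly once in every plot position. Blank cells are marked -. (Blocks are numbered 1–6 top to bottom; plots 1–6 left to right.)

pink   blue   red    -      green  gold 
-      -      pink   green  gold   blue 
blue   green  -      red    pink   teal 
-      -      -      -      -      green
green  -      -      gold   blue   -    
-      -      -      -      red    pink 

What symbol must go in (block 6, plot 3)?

Block 1, plot 4: block 1 has {red, blue, green, gold, pink} and plot 4 has {red, green, gold}, leaving only teal.
Block 3, plot 3: block 3 has {red, blue, green, teal, pink} and plot 3 has {red, pink}, leaving only gold.
Block 4, plot 5: block 4 has {green} and plot 5 has {red, blue, green, gold, pink}, leaving only teal.
Block 4, plot 3: block 4 has {green, teal} and plot 3 has {red, gold, pink}, leaving only blue.
Block 4, plot 4: block 4 has {blue, green, teal} and plot 4 has {red, green, gold, teal}, leaving only pink.
Block 5, plot 3: block 5 has {blue, green, gold} and plot 3 has {red, blue, gold, pink}, leaving only teal.
Block 6 already has {red, pink} and plot 3 already has {red, blue, gold, teal, pink}, so block 6, plot 3 must be green.

green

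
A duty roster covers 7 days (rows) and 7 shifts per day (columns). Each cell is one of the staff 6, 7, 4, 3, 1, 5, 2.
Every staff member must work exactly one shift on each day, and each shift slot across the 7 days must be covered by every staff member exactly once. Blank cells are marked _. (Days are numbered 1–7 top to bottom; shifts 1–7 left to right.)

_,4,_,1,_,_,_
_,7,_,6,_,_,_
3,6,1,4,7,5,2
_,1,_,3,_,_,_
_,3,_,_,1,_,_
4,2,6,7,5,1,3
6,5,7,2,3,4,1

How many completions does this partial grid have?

12

Day 1, shift 1: eliminating its day and shift leaves {7, 5, 2}.
Day 1, shift 3: eliminating its day and shift leaves {3, 5, 2}.
Day 1, shift 5: eliminating its day and shift leaves {6, 2}.
Day 1, shift 6: eliminating its day and shift leaves {6, 7, 3, 2}.
Day 1, shift 7: eliminating its day and shift leaves {6, 7, 5}.
Day 2, shift 1: eliminating its day and shift leaves {1, 5, 2}.
Day 2, shift 3: eliminating its day and shift leaves {4, 3, 5, 2}.
Day 2, shift 5: eliminating its day and shift leaves {4, 2}.
Day 2, shift 6: eliminating its day and shift leaves {3, 2}.
Day 2, shift 7: eliminating its day and shift leaves {4, 5}.
Day 4, shift 1: eliminating its day and shift leaves {7, 5, 2}.
Day 4, shift 3: eliminating its day and shift leaves {4, 5, 2}.
Day 4, shift 5: eliminating its day and shift leaves {6, 4, 2}.
Day 4, shift 6: eliminating its day and shift leaves {6, 7, 2}.
Day 4, shift 7: eliminating its day and shift leaves {6, 7, 4, 5}.
Day 5, shift 1: eliminating its day and shift leaves {7, 5, 2}.
Day 5, shift 3: eliminating its day and shift leaves {4, 5, 2}.
Day 5, shift 4: eliminating its day and shift leaves {5}.
Day 5, shift 6: eliminating its day and shift leaves {6, 7, 2}.
Day 5, shift 7: eliminating its day and shift leaves {6, 7, 4, 5}.
Enumerating the assignments across these blanks that avoid any day or shift repeat gives 12 completions.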